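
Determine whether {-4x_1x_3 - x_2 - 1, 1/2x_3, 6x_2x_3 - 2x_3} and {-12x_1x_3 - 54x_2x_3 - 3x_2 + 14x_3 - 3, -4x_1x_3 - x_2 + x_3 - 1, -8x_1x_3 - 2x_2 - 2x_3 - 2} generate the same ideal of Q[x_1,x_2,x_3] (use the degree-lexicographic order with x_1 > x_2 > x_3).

For a fixed monomial order, each ideal has a unique reduced Gröbner basis; comparing bases decides equality.
Buchberger on the first generating set:
f_1 = -4x_1x_3 - x_2 - 1, LT = x_1x_3.
f_2 = 1/2x_3, LT = x_3.
f_3 = 6x_2x_3 - 2x_3, LT = x_2x_3.

S(f_1,f_2): lcm = x_1x_3. S = 1/4x_2 + 1/4.
  leading term x_2: no divisor's leading term divides it; move 1/4x_2 to the remainder.
  leading term 1: no divisor's leading term divides it; move 1/4 to the remainder.
  remainder 1/4x_2 + 1/4 ≠ 0; add g_4 = 1/4x_2 + 1/4 to the basis.

S(f_1,f_3): lcm = x_1x_2x_3. S = 1/3x_1x_3 + 1/4x_2^2 + 1/4x_2.
  leading term x_1x_3: subtract (-1/12)·f_1 from 1/3x_1x_3 + 1/4x_2^2 + 1/4x_2 → 1/4x_2^2 + 1/6x_2 - 1/12
  leading term x_2^2: subtract (x_2)·g_4 from 1/4x_2^2 + 1/6x_2 - 1/12 → -1/12x_2 - 1/12
  leading term x_2: subtract (-1/3)·g_4 from -1/12x_2 - 1/12 → 0
  remainder 0.

S(f_2,f_3): lcm = x_2x_3. S = 1/3x_3.
  leading term x_3: subtract (2/3)·f_2 from 1/3x_3 → 0
  remainder 0.

S(f_1,g_4): leading monomials are coprime, so the S-polynomial reduces to 0 (Buchberger's first criterion).
S(f_2,g_4): leading monomials are coprime, so the S-polynomial reduces to 0 (Buchberger's first criterion).
S(f_3,g_4): lcm = x_2x_3. S = -4/3x_3.
  leading term x_3: subtract (-8/3)·f_2 from -4/3x_3 → 0
  remainder 0.

Every S-polynomial of the final basis reduces to 0, so we have a Gröbner basis.
Inter-reduce: drop elements whose leading term is divisible by another's, tail-reduce, and make monic.
Reduced Gröbner basis: {x_2 + 1, x_3}.

Buchberger on the second generating set:
h_1 = -12x_1x_3 - 54x_2x_3 - 3x_2 + 14x_3 - 3, LT = x_1x_3.
h_2 = -4x_1x_3 - x_2 + x_3 - 1, LT = x_1x_3.
h_3 = -8x_1x_3 - 2x_2 - 2x_3 - 2, LT = x_1x_3.

S(h_1,h_2): lcm = x_1x_3. S = 9/2x_2x_3 - 11/12x_3.
  leading term x_2x_3: no divisor's leading term divides it; move 9/2x_2x_3 to the remainder.
  leading term x_3: no divisor's leading term divides it; move -11/12x_3 to the remainder.
  remainder 9/2x_2x_3 - 11/12x_3 ≠ 0; add k_4 = 9/2x_2x_3 - 11/12x_3 to the basis.

S(h_1,h_3): lcm = x_1x_3. S = 9/2x_2x_3 - 17/12x_3.
  leading term x_2x_3: subtract (1)·k_4 from 9/2x_2x_3 - 17/12x_3 → -1/2x_3
  leading term x_3: no divisor's leading term divides it; move -1/2x_3 to the remainder.
  remainder -1/2x_3 ≠ 0; add k_5 = -1/2x_3 to the basis.

S(h_2,h_3): lcm = x_1x_3. S = -1/2x_3.
  leading term x_3: subtract (1)·k_5 from -1/2x_3 → 0
  remainder 0.

S(h_1,k_4): lcm = x_1x_2x_3. S = 9/2x_2^2x_3 + 11/54x_1x_3 + 1/4x_2^2 - 7/6x_2x_3 + 1/4x_2.
  leading term x_2^2x_3: subtract (x_2)·k_4 from 9/2x_2^2x_3 + 11/54x_1x_3 + 1/4x_2^2 - 7/6x_2x_3 + 1/4x_2 → 11/54x_1x_3 + 1/4x_2^2 - 1/4x_2x_3 + 1/4x_2
  leading term x_1x_3: subtract (-11/648)·h_1 from 11/54x_1x_3 + 1/4x_2^2 - 1/4x_2x_3 + 1/4x_2 → 1/4x_2^2 - 7/6x_2x_3 + 43/216x_2 + 77/324x_3 - 11/216
  leading term x_2^2: no divisor's leading term divides it; move 1/4x_2^2 to the remainder.
  leading term x_2x_3: subtract (-7/27)·k_4 from -7/6x_2x_3 + 43/216x_2 + 77/324x_3 - 11/216 → 43/216x_2 - 11/216
  leading term x_2: no divisor's leading term divides it; move 43/216x_2 to the remainder.
  leading term 1: no divisor's leading term divides it; move -11/216 to the remainder.
  remainder 1/4x_2^2 + 43/216x_2 - 11/216 ≠ 0; add k_6 = 1/4x_2^2 + 43/216x_2 - 11/216 to the basis.

S(h_2,k_4): lcm = x_1x_2x_3. S = 11/54x_1x_3 + 1/4x_2^2 - 1/4x_2x_3 + 1/4x_2.
  leading term x_1x_3: subtract (-11/648)·h_1 from 11/54x_1x_3 + 1/4x_2^2 - 1/4x_2x_3 + 1/4x_2 → 1/4x_2^2 - 7/6x_2x_3 + 43/216x_2 + 77/324x_3 - 11/216
  leading term x_2^2: subtract (1)·k_6 from 1/4x_2^2 - 7/6x_2x_3 + 43/216x_2 + 77/324x_3 - 11/216 → -7/6x_2x_3 + 77/324x_3
  leading term x_2x_3: subtract (-7/27)·k_4 from -7/6x_2x_3 + 77/324x_3 → 0
  remainder 0.

S(h_3,k_4): lcm = x_1x_2x_3. S = 11/54x_1x_3 + 1/4x_2^2 + 1/4x_2x_3 + 1/4x_2.
  leading term x_1x_3: subtract (-11/648)·h_1 from 11/54x_1x_3 + 1/4x_2^2 + 1/4x_2x_3 + 1/4x_2 → 1/4x_2^2 - 2/3x_2x_3 + 43/216x_2 + 77/324x_3 - 11/216
  leading term x_2^2: subtract (1)·k_6 from 1/4x_2^2 - 2/3x_2x_3 + 43/216x_2 + 77/324x_3 - 11/216 → -2/3x_2x_3 + 77/324x_3
  leading term x_2x_3: subtract (-4/27)·k_4 from -2/3x_2x_3 + 77/324x_3 → 11/108x_3
  leading term x_3: subtract (-11/54)·k_5 from 11/108x_3 → 0
  remainder 0.

S(h_1,k_5): lcm = x_1x_3. S = 9/2x_2x_3 + 1/4x_2 - 7/6x_3 + 1/4.
  leading term x_2x_3: subtract (1)·k_4 from 9/2x_2x_3 + 1/4x_2 - 7/6x_3 + 1/4 → 1/4x_2 - 1/4x_3 + 1/4
  leading term x_2: no divisor's leading term divides it; move 1/4x_2 to the remainder.
  leading term x_3: subtract (1/2)·k_5 from -1/4x_3 + 1/4 → 1/4
  leading term 1: no divisor's leading term divides it; move 1/4 to the remainder.
  remainder 1/4x_2 + 1/4 ≠ 0; add k_7 = 1/4x_2 + 1/4 to the basis.

S(h_2,k_5): lcm = x_1x_3. S = 1/4x_2 - 1/4x_3 + 1/4.
  leading term x_2: subtract (1)·k_7 from 1/4x_2 - 1/4x_3 + 1/4 → -1/4x_3
  leading term x_3: subtract (1/2)·k_5 from -1/4x_3 → 0
  remainder 0.

S(h_3,k_5): lcm = x_1x_3. S = 1/4x_2 + 1/4x_3 + 1/4.
  leading term x_2: subtract (1)·k_7 from 1/4x_2 + 1/4x_3 + 1/4 → 1/4x_3
  leading term x_3: subtract (-1/2)·k_5 from 1/4x_3 → 0
  remainder 0.

S(k_4,k_5): lcm = x_2x_3. S = -11/54x_3.
  leading term x_3: subtract (11/27)·k_5 from -11/54x_3 → 0
  remainder 0.

S(h_1,k_6): leading monomials are coprime, so the S-polynomial reduces to 0 (Buchberger's first criterion).
S(h_2,k_6): leading monomials are coprime, so the S-polynomial reduces to 0 (Buchberger's first criterion).
S(h_3,k_6): leading monomials are coprime, so the S-polynomial reduces to 0 (Buchberger's first criterion).
S(k_4,k_6): lcm = x_2^2x_3. S = -x_2x_3 + 11/54x_3.
  leading term x_2x_3: subtract (-2/9)·k_4 from -x_2x_3 + 11/54x_3 → 0
  remainder 0.

S(k_5,k_6): leading monomials are coprime, so the S-polynomial reduces to 0 (Buchberger's first criterion).
S(h_1,k_7): leading monomials are coprime, so the S-polynomial reduces to 0 (Buchberger's first criterion).
S(h_2,k_7): leading monomials are coprime, so the S-polynomial reduces to 0 (Buchberger's first criterion).
S(h_3,k_7): leading monomials are coprime, so the S-polynomial reduces to 0 (Buchberger's first criterion).
S(k_4,k_7): lcm = x_2x_3. S = -65/54x_3.
  leading term x_3: subtract (65/27)·k_5 from -65/54x_3 → 0
  remainder 0.

S(k_5,k_7): leading monomials are coprime, so the S-polynomial reduces to 0 (Buchberger's first criterion).
S(k_6,k_7): lcm = x_2^2. S = -11/54x_2 - 11/54.
  leading term x_2: subtract (-22/27)·k_7 from -11/54x_2 - 11/54 → 0
  remainder 0.

Every S-polynomial of the final basis reduces to 0, so we have a Gröbner basis.
Inter-reduce: drop elements whose leading term is divisible by another's, tail-reduce, and make monic.
Reduced Gröbner basis: {x_2 + 1, x_3}.

The two bases agree; hence the ideals are identical.

Yes, the ideals are equal.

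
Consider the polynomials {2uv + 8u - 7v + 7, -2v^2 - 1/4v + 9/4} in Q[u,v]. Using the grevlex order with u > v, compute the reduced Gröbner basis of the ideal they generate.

G = {v^2 + 1/8v - 9/8, u - 28/23v + 28/23}

f_1 = 2uv + 8u - 7v + 7, LT = uv.
f_2 = -2v^2 - 1/4v + 9/4, LT = v^2.

S(f_1,f_2): lcm = uv^2. S = 31/8uv - 7/2v^2 + 9/8u + 7/2v.
  leading term uv: subtract (31/16)·f_1 from 31/8uv - 7/2v^2 + 9/8u + 7/2v → -7/2v^2 - 115/8u + 273/16v - 217/16
  leading term v^2: subtract (7/4)·f_2 from -7/2v^2 - 115/8u + 273/16v - 217/16 → -115/8u + 35/2v - 35/2
  leading term u: no divisor's leading term divides it; move -115/8u to the remainder.
  leading term v: no divisor's leading term divides it; move 35/2v to the remainder.
  leading term 1: no divisor's leading term divides it; move -35/2 to the remainder.
  remainder -115/8u + 35/2v - 35/2 ≠ 0; add g_3 = -115/8u + 35/2v - 35/2 to the basis.

S(f_1,g_3): lcm = uv. S = 28/23v^2 + 4u - 217/46v + 7/2.
  leading term v^2: subtract (-14/23)·f_2 from 28/23v^2 + 4u - 217/46v + 7/2 → 4u - 112/23v + 112/23
  leading term u: subtract (-32/115)·g_3 from 4u - 112/23v + 112/23 → 0
  remainder 0.

S(f_2,g_3): leading monomials are coprime, so the S-polynomial reduces to 0 (Buchberger's first criterion).
Every S-polynomial of the final basis reduces to 0, so we have a Gröbner basis.
Inter-reduce: drop elements whose leading term is divisible by another's, tail-reduce, and make monic.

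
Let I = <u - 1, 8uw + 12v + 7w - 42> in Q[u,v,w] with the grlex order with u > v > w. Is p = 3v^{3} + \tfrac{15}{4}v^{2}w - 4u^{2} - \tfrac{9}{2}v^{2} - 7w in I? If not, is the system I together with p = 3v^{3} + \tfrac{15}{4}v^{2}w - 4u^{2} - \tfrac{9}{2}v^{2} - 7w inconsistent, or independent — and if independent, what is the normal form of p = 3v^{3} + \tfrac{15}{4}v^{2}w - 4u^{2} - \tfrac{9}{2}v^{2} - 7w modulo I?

First compute the reduced Gröbner basis of I by Buchberger's algorithm.
f_1 = u - 1, LT = u.
f_2 = 8uw + 12v + 7w - 42, LT = uw.

S(f_1,f_2): lcm = uw. S = -\tfrac{3}{2}v - \tfrac{15}{8}w + \tfrac{21}{4}.
  leading term v: no divisor's leading term divides it; move -\tfrac{3}{2}v to the remainder.
  leading term w: no divisor's leading term divides it; move -\tfrac{15}{8}w to the remainder.
  leading term 1: no divisor's leading term divides it; move \tfrac{21}{4} to the remainder.
  remainder -\tfrac{3}{2}v - \tfrac{15}{8}w + \tfrac{21}{4} ≠ 0; add h_3 = -\tfrac{3}{2}v - \tfrac{15}{8}w + \tfrac{21}{4} to the basis.

The other S-polynomials (S(f_1,h_3), S(f_2,h_3)) all reduce to 0 modulo the current basis, so we have a Gröbner basis.
Inter-reduce: drop elements whose leading term is divisible by another's, tail-reduce, and make monic.
Reduced Gröbner basis: {u - 1, v + \tfrac{5}{4}w - \tfrac{7}{2}}.
Label its elements g_1 = u - 1, g_2 = v + \tfrac{5}{4}w - \tfrac{7}{2}.

Reduce p = 3v^{3} + \tfrac{15}{4}v^{2}w - 4u^{2} - \tfrac{9}{2}v^{2} - 7w modulo G:
  leading term v^{3}: subtract (3v^{2})·g_2 from 3v^{3} + \tfrac{15}{4}v^{2}w - 4u^{2} - \tfrac{9}{2}v^{2} - 7w → -4u^{2} + 6v^{2} - 7w
  leading term u^{2}: subtract (-4u)·g_1 from -4u^{2} + 6v^{2} - 7w → 6v^{2} - 4u - 7w
  leading term v^{2}: subtract (6v)·g_2 from 6v^{2} - 4u - 7w → -\tfrac{15}{2}vw - 4u + 21v - 7w
  leading term vw: subtract (-\tfrac{15}{2}w)·g_2 from -\tfrac{15}{2}vw - 4u + 21v - 7w → \tfrac{75}{8}w^{2} - 4u + 21v - \tfrac{133}{4}w
  leading term w^{2}: no divisor's leading term divides it; move \tfrac{75}{8}w^{2} to the remainder.
  leading term u: subtract (-4)·g_1 from -4u + 21v - \tfrac{133}{4}w → 21v - \tfrac{133}{4}w - 4
  leading term v: subtract (21)·g_2 from 21v - \tfrac{133}{4}w - 4 → -\tfrac{119}{2}w + \tfrac{139}{2}
  leading term w: no divisor's leading term divides it; move -\tfrac{119}{2}w to the remainder.
  leading term 1: no divisor's leading term divides it; move \tfrac{139}{2} to the remainder.
  normal form = \tfrac{75}{8}w^{2} - \tfrac{119}{2}w + \tfrac{139}{2}.
The normal form is nonzero, so p ∉ I. Since p minus its normal form lies in I, I + (p) = I + (r) where r = \tfrac{75}{8}w^{2} - \tfrac{119}{2}w + \tfrac{139}{2}; decide whether this ideal is the whole ring.
Run Buchberger on G together with r (pairs among the g_i already reduce to 0 since G is a Gröbner basis):
g_1 = u - 1, LT = u.
g_2 = v + \tfrac{5}{4}w - \tfrac{7}{2}, LT = v.
r = \tfrac{75}{8}w^{2} - \tfrac{119}{2}w + \tfrac{139}{2}, LT = w^{2}.

The S-polynomials (S(g_1,g_2), S(g_1,r), S(g_2,r)) all reduce to 0 modulo the current basis, so we have a Gröbner basis.
Inter-reduce: drop elements whose leading term is divisible by another's, tail-reduce, and make monic.
Reduced Gröbner basis: {w^{2} - \tfrac{476}{75}w + \tfrac{556}{75}, u - 1, v + \tfrac{5}{4}w - \tfrac{7}{2}}.
The reduced Gröbner basis of I + (p) is {w^{2} - \tfrac{476}{75}w + \tfrac{556}{75}, u - 1, v + \tfrac{5}{4}w - \tfrac{7}{2}} ≠ {1}, a proper ideal, so the enlarged system stays consistent: p is independent of I, with normal form \tfrac{75}{8}w^{2} - \tfrac{119}{2}w + \tfrac{139}{2}.

Ideal membership is decidable via reduction modulo a Gröbner basis.

3v^{3} + \tfrac{15}{4}v^{2}w - 4u^{2} - \tfrac{9}{2}v^{2} - 7w is independent of I; its normal form modulo I is \tfrac{75}{8}w^{2} - \tfrac{119}{2}w + \tfrac{139}{2}.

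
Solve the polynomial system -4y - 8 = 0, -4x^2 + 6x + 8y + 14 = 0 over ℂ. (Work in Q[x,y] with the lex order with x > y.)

Compute a lex Gröbner basis by Buchberger's algorithm.
f_1 = -4y - 8, LT = y.
f_2 = -4x^2 + 6x + 8y + 14, LT = x^2.

The S-polynomials (S(f_1,f_2)) all reduce to 0 modulo the current basis, so we have a Gröbner basis.
Inter-reduce: drop elements whose leading term is divisible by another's, tail-reduce, and make monic.
Reduced Gröbner basis: {x^2 - 3/2x + 1/2, y + 2}.

A lex Gröbner basis eliminates variables successively. Here y + 2 depends only on y, with roots {-2}; lifting each root through the earlier basis elements recovers the full solutions.
  y = -2: the earlier basis element becomes x^2 - 3/2x + 1/2 = 0, giving x = 1/2, 1 — points (1/2, -2), (1, -2).
Zero-dimensionality of the ideal guarantees finitely many solutions over ℂ.

{(1/2, -2), (1, -2)}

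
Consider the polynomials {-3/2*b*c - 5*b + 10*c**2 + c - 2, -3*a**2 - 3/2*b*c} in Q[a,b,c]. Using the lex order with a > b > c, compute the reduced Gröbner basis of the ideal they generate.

G = {a**2 - 5/3*b + 10/3*c**2 + 1/3*c - 2/3, b*c + 10/3*b - 20/3*c**2 - 2/3*c + 4/3}

f_1 = -3/2*b*c - 5*b + 10*c**2 + c - 2, LT = b*c.
f_2 = -3*a**2 - 3/2*b*c, LT = a**2.

S(f_1,f_2): leading monomials are coprime, so the S-polynomial reduces to 0 (Buchberger's first criterion).
Every S-polynomial of the final basis reduces to 0, so we have a Gröbner basis.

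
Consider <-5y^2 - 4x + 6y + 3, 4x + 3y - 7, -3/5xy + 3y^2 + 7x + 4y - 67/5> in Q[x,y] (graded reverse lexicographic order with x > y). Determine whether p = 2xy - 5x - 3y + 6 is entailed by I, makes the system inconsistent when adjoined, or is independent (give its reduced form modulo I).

2xy - 5x - 3y + 6 lies in I (it reduces to 0).

First compute the reduced Gröbner basis of I by Buchberger's algorithm.
f_1 = -5y^2 - 4x + 6y + 3, LT = y^2.
f_2 = 4x + 3y - 7, LT = x.
f_3 = -3/5xy + 3y^2 + 7x + 4y - 67/5, LT = xy.

S(f_1,f_2): leading monomials are coprime, so the S-polynomial reduces to 0 (Buchberger's first criterion).
S(f_1,f_3): lcm = xy^2. S = 5y^3 + 4/5x^2 + 157/15xy + 20/3y^2 - 3/5x - 67/3y.
  leading term y^3: subtract (-y)·f_1 from 5y^3 + 4/5x^2 + 157/15xy + 20/3y^2 - 3/5x - 67/3y → 4/5x^2 + 97/15xy + 38/3y^2 - 3/5x - 58/3y
  leading term x^2: subtract (1/5x)·f_2 from 4/5x^2 + 97/15xy + 38/3y^2 - 3/5x - 58/3y → 88/15xy + 38/3y^2 + 4/5x - 58/3y
  leading term xy: subtract (22/15y)·f_2 from 88/15xy + 38/3y^2 + 4/5x - 58/3y → 124/15y^2 + 4/5x - 136/15y
  leading term y^2: subtract (-124/75)·f_1 from 124/15y^2 + 4/5x - 136/15y → -436/75x + 64/75y + 124/25
  leading term x: subtract (-109/75)·f_2 from -436/75x + 64/75y + 124/25 → 391/75y - 391/75
  leading term y: no divisor's leading term divides it; move 391/75y to the remainder.
  leading term 1: no divisor's leading term divides it; move -391/75 to the remainder.
  remainder 391/75y - 391/75 ≠ 0; add h_4 = 391/75y - 391/75 to the basis.

S(f_2,f_3): lcm = xy. S = 23/4y^2 + 35/3x + 59/12y - 67/3.
  leading term y^2: subtract (-23/20)·f_1 from 23/4y^2 + 35/3x + 59/12y - 67/3 → 106/15x + 709/60y - 1133/60
  leading term x: subtract (53/30)·f_2 from 106/15x + 709/60y - 1133/60 → 391/60y - 391/60
  leading term y: subtract (5/4)·h_4 from 391/60y - 391/60 → 0
  remainder 0.

S(f_1,h_4): lcm = y^2. S = 4/5x - 1/5y - 3/5.
  leading term x: subtract (1/5)·f_2 from 4/5x - 1/5y - 3/5 → -4/5y + 4/5
  leading term y: subtract (-60/391)·h_4 from -4/5y + 4/5 → 0
  remainder 0.

S(f_2,h_4): leading monomials are coprime, so the S-polynomial reduces to 0 (Buchberger's first criterion).
S(f_3,h_4): lcm = xy. S = -5y^2 - 32/3x - 20/3y + 67/3.
  leading term y^2: subtract (1)·f_1 from -5y^2 - 32/3x - 20/3y + 67/3 → -20/3x - 38/3y + 58/3
  leading term x: subtract (-5/3)·f_2 from -20/3x - 38/3y + 58/3 → -23/3y + 23/3
  leading term y: subtract (-25/17)·h_4 from -23/3y + 23/3 → 0
  remainder 0.

Every S-polynomial of the final basis reduces to 0, so we have a Gröbner basis.
Inter-reduce: drop elements whose leading term is divisible by another's, tail-reduce, and make monic.
Reduced Gröbner basis: {x - 1, y - 1}.
Label its elements g_1 = x - 1, g_2 = y - 1.

Reduce p = 2xy - 5x - 3y + 6 modulo G:
  leading term xy: subtract (2y)·g_1 from 2xy - 5x - 3y + 6 → -5x - y + 6
  leading term x: subtract (-5)·g_1 from -5x - y + 6 → -y + 1
  leading term y: subtract (-1)·g_2 from -y + 1 → 0
  normal form = 0.
Since the normal form is 0, p ∈ I.

The remainder on division by a Gröbner basis is unique — it is the normal form.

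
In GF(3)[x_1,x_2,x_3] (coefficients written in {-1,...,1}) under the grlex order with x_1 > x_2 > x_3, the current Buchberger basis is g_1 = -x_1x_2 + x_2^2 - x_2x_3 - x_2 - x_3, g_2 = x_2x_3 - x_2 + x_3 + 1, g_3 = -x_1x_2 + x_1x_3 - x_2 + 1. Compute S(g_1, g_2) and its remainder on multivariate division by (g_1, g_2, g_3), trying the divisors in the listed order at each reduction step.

lcm(LM(g_1), LM(g_2)) = x_1x_2x_3.
S = (lcm/LT(g_1))·g_1 − (lcm/LT(g_2))·g_2 = -x_2^2x_3 + x_2x_3^2 + x_1x_2 - x_1x_3 + x_2x_3 + x_3^2 - x_1.
Reduce S modulo (g_1, g_2, g_3) in that order:
  leading term x_2^2x_3: subtract (-x_2)·g_2 from -x_2^2x_3 + x_2x_3^2 + x_1x_2 - x_1x_3 + x_2x_3 + x_3^2 - x_1 → x_2x_3^2 + x_1x_2 - x_1x_3 - x_2^2 - x_2x_3 + x_3^2 - x_1 + x_2
  leading term x_2x_3^2: subtract (x_3)·g_2 from x_2x_3^2 + x_1x_2 - x_1x_3 - x_2^2 - x_2x_3 + x_3^2 - x_1 + x_2 → x_1x_2 - x_1x_3 - x_2^2 - x_1 + x_2 - x_3
  leading term x_1x_2: subtract (-1)·g_1 from x_1x_2 - x_1x_3 - x_2^2 - x_1 + x_2 - x_3 → -x_1x_3 - x_2x_3 - x_1 + x_3
  leading term x_1x_3: no divisor's leading term divides it; move -x_1x_3 to the remainder.
  leading term x_2x_3: subtract (-1)·g_2 from -x_2x_3 - x_1 + x_3 → -x_1 - x_2 - x_3 + 1
  leading term x_1: no divisor's leading term divides it; move -x_1 to the remainder.
  leading term x_2: no divisor's leading term divides it; move -x_2 to the remainder.
  leading term x_3: no divisor's leading term divides it; move -x_3 to the remainder.
  leading term 1: no divisor's leading term divides it; move 1 to the remainder.
The remainder -x_1x_3 - x_1 - x_2 - x_3 + 1 is nonzero, so it would be added as the next basis element.
An S-polynomial is built so that the two leading terms cancel; whether anything survives reduction is exactly the Gröbner-basis criterion.

S(g_1, g_2) = -x_2^2x_3 + x_2x_3^2 + x_1x_2 - x_1x_3 + x_2x_3 + x_3^2 - x_1; remainder on division = -x_1x_3 - x_1 - x_2 - x_3 + 1.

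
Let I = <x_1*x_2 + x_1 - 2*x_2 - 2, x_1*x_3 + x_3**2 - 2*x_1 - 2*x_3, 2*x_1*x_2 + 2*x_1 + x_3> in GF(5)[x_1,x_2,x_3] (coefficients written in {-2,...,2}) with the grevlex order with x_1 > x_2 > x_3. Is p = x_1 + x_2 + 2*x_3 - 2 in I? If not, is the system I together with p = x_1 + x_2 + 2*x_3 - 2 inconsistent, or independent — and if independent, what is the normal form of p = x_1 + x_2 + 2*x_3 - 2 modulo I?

x_1 + x_2 + 2*x_3 - 2 is independent of I; its normal form modulo I is x_1 - 2*x_3 + 2.

First compute the reduced Gröbner basis of I by Buchberger's algorithm.
f_1 = x_1*x_2 + x_1 - 2*x_2 - 2, LT = x_1*x_2.
f_2 = x_1*x_3 + x_3**2 - 2*x_1 - 2*x_3, LT = x_1*x_3.
f_3 = 2*x_1*x_2 + 2*x_1 + x_3, LT = x_1*x_2.

S(f_1,f_2): lcm = x_1*x_2*x_3. S = -x_2*x_3**2 + 2*x_1*x_2 + x_1*x_3 - 2*x_3.
  leading term x_2*x_3**2: no divisor's leading term divides it; move -x_2*x_3**2 to the remainder.
  leading term x_1*x_2: subtract (2)·f_1 from 2*x_1*x_2 + x_1*x_3 - 2*x_3 → x_1*x_3 - 2*x_1 - x_2 - 2*x_3 - 1
  leading term x_1*x_3: subtract (1)·f_2 from x_1*x_3 - 2*x_1 - x_2 - 2*x_3 - 1 → -x_3**2 - x_2 - 1
  leading term x_3**2: no divisor's leading term divides it; move -x_3**2 to the remainder.
  leading term x_2: no divisor's leading term divides it; move -x_2 to the remainder.
  leading term 1: no divisor's leading term divides it; move -1 to the remainder.
  remainder -x_2*x_3**2 - x_3**2 - x_2 - 1 ≠ 0; add h_4 = -x_2*x_3**2 - x_3**2 - x_2 - 1 to the basis.

S(f_1,f_3): lcm = x_1*x_2. S = -2*x_2 + 2*x_3 - 2.
  leading term x_2: no divisor's leading term divides it; move -2*x_2 to the remainder.
  leading term x_3: no divisor's leading term divides it; move 2*x_3 to the remainder.
  leading term 1: no divisor's leading term divides it; move -2 to the remainder.
  remainder -2*x_2 + 2*x_3 - 2 ≠ 0; add h_5 = -2*x_2 + 2*x_3 - 2 to the basis.

S(f_3,h_4): lcm = x_1*x_2*x_3**2. S = -2*x_3**3 - x_1*x_2 - x_1.
  leading term x_3**3: no divisor's leading term divides it; move -2*x_3**3 to the remainder.
  leading term x_1*x_2: subtract (-1)·f_1 from -x_1*x_2 - x_1 → -2*x_2 - 2
  leading term x_2: subtract (1)·h_5 from -2*x_2 - 2 → -2*x_3
  leading term x_3: no divisor's leading term divides it; move -2*x_3 to the remainder.
  remainder -2*x_3**3 - 2*x_3 ≠ 0; add h_6 = -2*x_3**3 - 2*x_3 to the basis.

S(f_1,h_5): lcm = x_1*x_2. S = x_1*x_3 - 2*x_2 - 2.
  leading term x_1*x_3: subtract (1)·f_2 from x_1*x_3 - 2*x_2 - 2 → -x_3**2 + 2*x_1 - 2*x_2 + 2*x_3 - 2
  leading term x_3**2: no divisor's leading term divides it; move -x_3**2 to the remainder.
  leading term x_1: no divisor's leading term divides it; move 2*x_1 to the remainder.
  leading term x_2: subtract (1)·h_5 from -2*x_2 + 2*x_3 - 2 → 0
  remainder -x_3**2 + 2*x_1 ≠ 0; add h_7 = -x_3**2 + 2*x_1 to the basis.

S(f_2,h_7): lcm = x_1*x_3**2. S = x_3**3 + 2*x_1**2 - 2*x_1*x_3 - 2*x_3**2.
  leading term x_3**3: subtract (2)·h_6 from x_3**3 + 2*x_1**2 - 2*x_1*x_3 - 2*x_3**2 → 2*x_1**2 - 2*x_1*x_3 - 2*x_3**2 - x_3
  leading term x_1**2: no divisor's leading term divides it; move 2*x_1**2 to the remainder.
  leading term x_1*x_3: subtract (-2)·f_2 from -2*x_1*x_3 - 2*x_3**2 - x_3 → x_1
  leading term x_1: no divisor's leading term divides it; move x_1 to the remainder.
  remainder 2*x_1**2 + x_1 ≠ 0; add h_8 = 2*x_1**2 + x_1 to the basis.

The other S-polynomials (S(f_2,f_3), S(f_1,h_4), S(f_2,h_4), S(f_2,h_5), S(f_3,h_5), S(h_4,h_5), S(f_1,h_6), S(f_2,h_6), S(f_3,h_6), S(h_4,h_6), S(h_5,h_6), S(f_1,h_7), S(f_3,h_7), S(h_4,h_7), S(h_5,h_7), S(h_6,h_7), S(f_1,h_8), S(f_2,h_8), S(f_3,h_8), S(h_4,h_8), S(h_5,h_8), S(h_6,h_8), S(h_7,h_8)) all reduce to 0 modulo the current basis, so we have a Gröbner basis.
Inter-reduce: drop elements whose leading term is divisible by another's, tail-reduce, and make monic.
Reduced Gröbner basis: {x_1**2 - 2*x_1, x_1*x_3 - 2*x_3, x_3**2 - 2*x_1, x_2 - x_3 + 1}.
Label its elements g_1 = x_1**2 - 2*x_1, g_2 = x_1*x_3 - 2*x_3, g_3 = x_3**2 - 2*x_1, g_4 = x_2 - x_3 + 1.

Reduce p = x_1 + x_2 + 2*x_3 - 2 modulo G:
  leading term x_1: no divisor's leading term divides it; move x_1 to the remainder.
  leading term x_2: subtract (1)·g_4 from x_2 + 2*x_3 - 2 → -2*x_3 + 2
  leading term x_3: no divisor's leading term divides it; move -2*x_3 to the remainder.
  leading term 1: no divisor's leading term divides it; move 2 to the remainder.
  normal form = x_1 - 2*x_3 + 2.
The normal form is nonzero, so p ∉ I. Since p minus its normal form lies in I, I + (p) = I + (r) where r = x_1 - 2*x_3 + 2; decide whether this ideal is the whole ring.
Run Buchberger on G together with r (pairs among the g_i already reduce to 0 since G is a Gröbner basis):
g_1 = x_1**2 - 2*x_1, LT = x_1**2.
g_2 = x_1*x_3 - 2*x_3, LT = x_1*x_3.
g_3 = x_3**2 - 2*x_1, LT = x_3**2.
g_4 = x_2 - x_3 + 1, LT = x_2.
r = x_1 - 2*x_3 + 2, LT = x_1.

S(g_1,r): lcm = x_1**2. S = 2*x_1*x_3 + x_1.
  leading term x_1*x_3: subtract (2)·g_2 from 2*x_1*x_3 + x_1 → x_1 - x_3
  leading term x_1: subtract (1)·r from x_1 - x_3 → x_3 - 2
  leading term x_3: no divisor's leading term divides it; move x_3 to the remainder.
  leading term 1: no divisor's leading term divides it; move -2 to the remainder.
  remainder x_3 - 2 ≠ 0; add m_6 = x_3 - 2 to the basis.

The other S-polynomials (S(g_1,g_2), S(g_1,g_3), S(g_1,g_4), S(g_2,g_3), S(g_2,g_4), S(g_2,r), S(g_3,g_4), S(g_3,r), S(g_4,r), S(g_1,m_6), S(g_2,m_6), S(g_3,m_6), S(g_4,m_6), S(r,m_6)) all reduce to 0 modulo the current basis, so we have a Gröbner basis.
Inter-reduce: drop elements whose leading term is divisible by another's, tail-reduce, and make monic.
Reduced Gröbner basis: {x_1 - 2, x_2 - 1, x_3 - 2}.
The reduced Gröbner basis of I + (p) is {x_1 - 2, x_2 - 1, x_3 - 2} ≠ {1}, a proper ideal, so the enlarged system stays consistent: p is independent of I, with normal form x_1 - 2*x_3 + 2.

Ideal membership is decidable via reduction modulo a Gröbner basis.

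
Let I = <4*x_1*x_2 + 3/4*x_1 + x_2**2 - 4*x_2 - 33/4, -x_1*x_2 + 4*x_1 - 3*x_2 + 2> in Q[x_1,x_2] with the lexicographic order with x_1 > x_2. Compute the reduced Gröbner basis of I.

G = {x_1 + 4/67*x_2**2 - 64/67*x_2 - 1/67, x_2**3 - 20*x_2**2 + 27/2*x_2 + 69/2}

f_1 = 4*x_1*x_2 + 3/4*x_1 + x_2**2 - 4*x_2 - 33/4, LT = x_1*x_2.
f_2 = -x_1*x_2 + 4*x_1 - 3*x_2 + 2, LT = x_1*x_2.

S(f_1,f_2): lcm = x_1*x_2. S = 67/16*x_1 + 1/4*x_2**2 - 4*x_2 - 1/16.
  leading term x_1: no divisor's leading term divides it; move 67/16*x_1 to the remainder.
  leading term x_2**2: no divisor's leading term divides it; move 1/4*x_2**2 to the remainder.
  leading term x_2: no divisor's leading term divides it; move -4*x_2 to the remainder.
  leading term 1: no divisor's leading term divides it; move -1/16 to the remainder.
  remainder 67/16*x_1 + 1/4*x_2**2 - 4*x_2 - 1/16 ≠ 0; add g_3 = 67/16*x_1 + 1/4*x_2**2 - 4*x_2 - 1/16 to the basis.

S(f_1,g_3): lcm = x_1*x_2. S = 3/16*x_1 - 4/67*x_2**3 + 323/268*x_2**2 - 66/67*x_2 - 33/16.
  leading term x_1: subtract (3/67)·g_3 from 3/16*x_1 - 4/67*x_2**3 + 323/268*x_2**2 - 66/67*x_2 - 33/16 → -4/67*x_2**3 + 80/67*x_2**2 - 54/67*x_2 - 138/67
  leading term x_2**3: no divisor's leading term divides it; move -4/67*x_2**3 to the remainder.
  leading term x_2**2: no divisor's leading term divides it; move 80/67*x_2**2 to the remainder.
  leading term x_2: no divisor's leading term divides it; move -54/67*x_2 to the remainder.
  leading term 1: no divisor's leading term divides it; move -138/67 to the remainder.
  remainder -4/67*x_2**3 + 80/67*x_2**2 - 54/67*x_2 - 138/67 ≠ 0; add g_4 = -4/67*x_2**3 + 80/67*x_2**2 - 54/67*x_2 - 138/67 to the basis.

The other S-polynomials (S(f_2,g_3), S(f_1,g_4), S(f_2,g_4), S(g_3,g_4)) all reduce to 0 modulo the current basis, so we have a Gröbner basis.
Inter-reduce: drop elements whose leading term is divisible by another's, tail-reduce, and make monic.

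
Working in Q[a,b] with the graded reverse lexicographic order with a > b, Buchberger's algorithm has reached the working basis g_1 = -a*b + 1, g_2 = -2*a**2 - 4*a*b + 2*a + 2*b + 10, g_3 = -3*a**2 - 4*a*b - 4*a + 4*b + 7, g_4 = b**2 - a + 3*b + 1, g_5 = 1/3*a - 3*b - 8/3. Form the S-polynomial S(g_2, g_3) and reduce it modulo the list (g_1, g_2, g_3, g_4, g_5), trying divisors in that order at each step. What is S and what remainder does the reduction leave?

lcm(LM(g_2), LM(g_3)) = a**2.
S = (lcm/LT(g_2))·g_2 − (lcm/LT(g_3))·g_3 = 2/3*a*b - 7/3*a + 1/3*b - 8/3.
Reduce S modulo (g_1, g_2, g_3, g_4, g_5) in that order:
  leading term a*b: subtract (-2/3)·g_1 from 2/3*a*b - 7/3*a + 1/3*b - 8/3 → -7/3*a + 1/3*b - 2
  leading term a: subtract (-7)·g_5 from -7/3*a + 1/3*b - 2 → -62/3*b - 62/3
  leading term b: no divisor's leading term divides it; move -62/3*b to the remainder.
  leading term 1: no divisor's leading term divides it; move -62/3 to the remainder.
The remainder -62/3*b - 62/3 is nonzero, so it would be added as the next basis element.

S(g_2, g_3) = 2/3*a*b - 7/3*a + 1/3*b - 8/3; remainder on division = -62/3*b - 62/3.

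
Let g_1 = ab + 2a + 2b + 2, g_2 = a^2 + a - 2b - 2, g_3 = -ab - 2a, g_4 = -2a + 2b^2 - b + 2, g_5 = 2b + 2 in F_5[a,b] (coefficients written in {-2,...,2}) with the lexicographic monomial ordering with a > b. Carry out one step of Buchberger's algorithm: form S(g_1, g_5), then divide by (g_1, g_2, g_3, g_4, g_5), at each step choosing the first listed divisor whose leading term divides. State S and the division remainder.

lcm(LM(g_1), LM(g_5)) = ab.
S = (lcm/LT(g_1))·g_1 − (lcm/LT(g_5))·g_5 = a + 2b + 2.
Reduce S modulo (g_1, g_2, g_3, g_4, g_5) in that order:
  leading term a: subtract (2)·g_4 from a + 2b + 2 → b^2 - b - 2
  leading term b^2: subtract (-2b)·g_5 from b^2 - b - 2 → -2b - 2
  leading term b: subtract (-1)·g_5 from -2b - 2 → 0
The remainder is 0, so this S-polynomial contributes no new basis element.

S(g_1, g_5) = a + 2b + 2; remainder on division = 0.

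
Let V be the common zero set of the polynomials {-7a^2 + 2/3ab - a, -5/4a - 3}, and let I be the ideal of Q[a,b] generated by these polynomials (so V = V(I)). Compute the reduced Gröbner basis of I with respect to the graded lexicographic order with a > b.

Buchberger's algorithm terminates because the ascending chain of leading-term ideals stabilizes.

f_1 = -7a^2 + 2/3ab - a, LT = a^2.
f_2 = -5/4a - 3, LT = a.

S(f_1,f_2): lcm = a^2. S = -2/21ab - 79/35a.
  leading term ab: subtract (8/105b)·f_2 from -2/21ab - 79/35a → -79/35a + 8/35b
  leading term a: subtract (316/175)·f_2 from -79/35a + 8/35b → 8/35b + 948/175
  leading term b: no divisor's leading term divides it; move 8/35b to the remainder.
  leading term 1: no divisor's leading term divides it; move 948/175 to the remainder.
  remainder 8/35b + 948/175 ≠ 0; add g_3 = 8/35b + 948/175 to the basis.

The other S-polynomials (S(f_1,g_3), S(f_2,g_3)) all reduce to 0 modulo the current basis, so we have a Gröbner basis.
Inter-reduce: drop elements whose leading term is divisible by another's, tail-reduce, and make monic.

G = {a + 12/5, b + 237/10}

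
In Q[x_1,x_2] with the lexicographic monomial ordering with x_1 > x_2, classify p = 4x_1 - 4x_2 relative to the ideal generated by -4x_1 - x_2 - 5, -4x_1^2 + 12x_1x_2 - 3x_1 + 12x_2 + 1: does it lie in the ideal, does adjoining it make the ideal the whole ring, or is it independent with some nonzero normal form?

First compute the reduced Gröbner basis of I by Buchberger's algorithm.
f_1 = -4x_1 - x_2 - 5, LT = x_1.
f_2 = -4x_1^2 + 12x_1x_2 - 3x_1 + 12x_2 + 1, LT = x_1^2.

S(f_1,f_2): lcm = x_1^2. S = 13/4x_1x_2 + 1/2x_1 + 3x_2 + 1/4.
  reduce S modulo (f_1, f_2):
  remainder -13/16x_2^2 - 19/16x_2 - 3/8 ≠ 0; add h_3 = -13/16x_2^2 - 19/16x_2 - 3/8 to the basis.

The other S-polynomials (S(f_1,h_3), S(f_2,h_3)) all reduce to 0 modulo the current basis, so we have a Gröbner basis.
Inter-reduce: drop elements whose leading term is divisible by another's, tail-reduce, and make monic.
Reduced Gröbner basis: {x_1 + 1/4x_2 + 5/4, x_2^2 + 19/13x_2 + 6/13}.
Label its elements g_1 = x_1 + 1/4x_2 + 5/4, g_2 = x_2^2 + 19/13x_2 + 6/13.

Reduce p = 4x_1 - 4x_2 modulo G:
  leading term x_1: subtract (4)·g_1 from 4x_1 - 4x_2 → -5x_2 - 5
  leading term x_2: no divisor's leading term divides it; move -5x_2 to the remainder.
  leading term 1: no divisor's leading term divides it; move -5 to the remainder.
  normal form = -5x_2 - 5.
The normal form is nonzero, so p ∉ I. Since p minus its normal form lies in I, I + (p) = I + (r) where r = -5x_2 - 5; decide whether this ideal is the whole ring.
Run Buchberger on G together with r (pairs among the g_i already reduce to 0 since G is a Gröbner basis):
g_1 = x_1 + 1/4x_2 + 5/4, LT = x_1.
g_2 = x_2^2 + 19/13x_2 + 6/13, LT = x_2^2.
r = -5x_2 - 5, LT = x_2.

The S-polynomials (S(g_1,g_2), S(g_1,r), S(g_2,r)) all reduce to 0 modulo the current basis, so we have a Gröbner basis.
Inter-reduce: drop elements whose leading term is divisible by another's, tail-reduce, and make monic.
Reduced Gröbner basis: {x_1 + 1, x_2 + 1}.
The reduced Gröbner basis of I + (p) is {x_1 + 1, x_2 + 1} ≠ {1}, a proper ideal, so the enlarged system stays consistent: p is independent of I, with normal form -5x_2 - 5.

Ideal membership is decidable via reduction modulo a Gröbner basis.

4x_1 - 4x_2 is independent of I; its normal form modulo I is -5x_2 - 5.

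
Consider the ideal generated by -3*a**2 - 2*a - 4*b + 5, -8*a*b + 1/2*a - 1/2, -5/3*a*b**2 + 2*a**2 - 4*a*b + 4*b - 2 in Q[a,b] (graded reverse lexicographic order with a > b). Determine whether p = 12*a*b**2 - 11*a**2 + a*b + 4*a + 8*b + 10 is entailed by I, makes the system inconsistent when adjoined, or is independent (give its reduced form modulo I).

First compute the reduced Gröbner basis of I by Buchberger's algorithm.
f_1 = -3*a**2 - 2*a - 4*b + 5, LT = a**2.
f_2 = -8*a*b + 1/2*a - 1/2, LT = a*b.
f_3 = -5/3*a*b**2 + 2*a**2 - 4*a*b + 4*b - 2, LT = a*b**2.

S(f_1,f_2): lcm = a**2*b. S = 1/16*a**2 + 2/3*a*b + 4/3*b**2 - 1/16*a - 5/3*b.
  leading term a**2: subtract (-1/48)·f_1 from 1/16*a**2 + 2/3*a*b + 4/3*b**2 - 1/16*a - 5/3*b → 2/3*a*b + 4/3*b**2 - 5/48*a - 7/4*b + 5/48
  leading term a*b: subtract (-1/12)·f_2 from 2/3*a*b + 4/3*b**2 - 5/48*a - 7/4*b + 5/48 → 4/3*b**2 - 1/16*a - 7/4*b + 1/16
  leading term b**2: no divisor's leading term divides it; move 4/3*b**2 to the remainder.
  leading term a: no divisor's leading term divides it; move -1/16*a to the remainder.
  leading term b: no divisor's leading term divides it; move -7/4*b to the remainder.
  leading term 1: no divisor's leading term divides it; move 1/16 to the remainder.
  remainder 4/3*b**2 - 1/16*a - 7/4*b + 1/16 ≠ 0; add h_4 = 4/3*b**2 - 1/16*a - 7/4*b + 1/16 to the basis.

S(f_1,f_3): lcm = a**2*b**2. S = 6/5*a**3 - 12/5*a**2*b + 2/3*a*b**2 + 4/3*b**3 + 12/5*a*b - 5/3*b**2 - 6/5*a.
  leading term a**3: subtract (-2/5*a)·f_1 from 6/5*a**3 - 12/5*a**2*b + 2/3*a*b**2 + 4/3*b**3 + 12/5*a*b - 5/3*b**2 - 6/5*a → -12/5*a**2*b + 2/3*a*b**2 + 4/3*b**3 - 4/5*a**2 + 4/5*a*b - 5/3*b**2 + 4/5*a
  leading term a**2*b: subtract (4/5*b)·f_1 from -12/5*a**2*b + 2/3*a*b**2 + 4/3*b**3 - 4/5*a**2 + 4/5*a*b - 5/3*b**2 + 4/5*a → 2/3*a*b**2 + 4/3*b**3 - 4/5*a**2 + 12/5*a*b + 23/15*b**2 + 4/5*a - 4*b
  leading term a*b**2: subtract (-1/12*b)·f_2 from 2/3*a*b**2 + 4/3*b**3 - 4/5*a**2 + 12/5*a*b + 23/15*b**2 + 4/5*a - 4*b → 4/3*b**3 - 4/5*a**2 + 293/120*a*b + 23/15*b**2 + 4/5*a - 97/24*b
  leading term b**3: subtract (b)·h_4 from 4/3*b**3 - 4/5*a**2 + 293/120*a*b + 23/15*b**2 + 4/5*a - 97/24*b → -4/5*a**2 + 601/240*a*b + 197/60*b**2 + 4/5*a - 197/48*b
  leading term a**2: subtract (4/15)·f_1 from -4/5*a**2 + 601/240*a*b + 197/60*b**2 + 4/5*a - 197/48*b → 601/240*a*b + 197/60*b**2 + 4/3*a - 243/80*b - 4/3
  leading term a*b: subtract (-601/1920)·f_2 from 601/240*a*b + 197/60*b**2 + 4/3*a - 243/80*b - 4/3 → 197/60*b**2 + 1907/1280*a - 243/80*b - 1907/1280
  leading term b**2: subtract (197/80)·h_4 from 197/60*b**2 + 1907/1280*a - 243/80*b - 1907/1280 → 263/160*a + 407/320*b - 263/160
  leading term a: no divisor's leading term divides it; move 263/160*a to the remainder.
  leading term b: no divisor's leading term divides it; move 407/320*b to the remainder.
  leading term 1: no divisor's leading term divides it; move -263/160 to the remainder.
  remainder 263/160*a + 407/320*b - 263/160 ≠ 0; add h_5 = 263/160*a + 407/320*b - 263/160 to the basis.

S(f_2,f_3): lcm = a*b**2. S = 6/5*a**2 - 197/80*a*b + 197/80*b - 6/5.
  leading term a**2: subtract (-2/5)·f_1 from 6/5*a**2 - 197/80*a*b + 197/80*b - 6/5 → -197/80*a*b - 4/5*a + 69/80*b + 4/5
  leading term a*b: subtract (197/640)·f_2 from -197/80*a*b - 4/5*a + 69/80*b + 4/5 → -1221/1280*a + 69/80*b + 1221/1280
  leading term a: subtract (-1221/2104)·h_5 from -1221/1280*a + 69/80*b + 1221/1280 → 1077651/673280*b
  leading term b: no divisor's leading term divides it; move 1077651/673280*b to the remainder.
  remainder 1077651/673280*b ≠ 0; add h_6 = 1077651/673280*b to the basis.

The other S-polynomials (S(f_1,h_4), S(f_2,h_4), S(f_3,h_4), S(f_1,h_5), S(f_2,h_5), S(f_3,h_5), S(h_4,h_5), S(f_1,h_6), S(f_2,h_6), S(f_3,h_6), S(h_4,h_6), S(h_5,h_6)) all reduce to 0 modulo the current basis, so we have a Gröbner basis.
Inter-reduce: drop elements whose leading term is divisible by another's, tail-reduce, and make monic.
Reduced Gröbner basis: {a - 1, b}.
Label its elements g_1 = a - 1, g_2 = b.

Reduce p = 12*a*b**2 - 11*a**2 + a*b + 4*a + 8*b + 10 modulo G:
  leading term a*b**2: subtract (12*b**2)·g_1 from 12*a*b**2 - 11*a**2 + a*b + 4*a + 8*b + 10 → -11*a**2 + a*b + 12*b**2 + 4*a + 8*b + 10
  leading term a**2: subtract (-11*a)·g_1 from -11*a**2 + a*b + 12*b**2 + 4*a + 8*b + 10 → a*b + 12*b**2 - 7*a + 8*b + 10
  leading term a*b: subtract (b)·g_1 from a*b + 12*b**2 - 7*a + 8*b + 10 → 12*b**2 - 7*a + 9*b + 10
  leading term b**2: subtract (12*b)·g_2 from 12*b**2 - 7*a + 9*b + 10 → -7*a + 9*b + 10
  leading term a: subtract (-7)·g_1 from -7*a + 9*b + 10 → 9*b + 3
  leading term b: subtract (9)·g_2 from 9*b + 3 → 3
  leading term 1: no divisor's leading term divides it; move 3 to the remainder.
  normal form = 3.
The normal form is nonzero, so p ∉ I. Since p minus its normal form lies in I, I + (p) = I + (r) where r = 3; decide whether this ideal is the whole ring.
Here r = 3 is a nonzero constant, hence a unit: 1 ∈ I + (p), the Gröbner basis of I + (p) is {1}, and the enlarged system has no common solution — adjoining p is inconsistent.

Adjoining 12*a*b**2 - 11*a**2 + a*b + 4*a + 8*b + 10 makes the ideal the whole ring: the system is inconsistent.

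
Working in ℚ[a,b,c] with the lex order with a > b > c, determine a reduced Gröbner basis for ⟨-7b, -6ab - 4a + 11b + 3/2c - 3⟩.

f_1 = -7b, LT = b.
f_2 = -6ab - 4a + 11b + 3/2c - 3, LT = ab.

S(f_1,f_2): lcm = ab. S = -⅔a + 11/6b + ¼c - ½.
  leading term a: no divisor's leading term divides it; move -⅔a to the remainder.
  leading term b: subtract (-11/42)·f_1 from 11/6b + ¼c - ½ → ¼c - ½
  leading term c: no divisor's leading term divides it; move ¼c to the remainder.
  leading term 1: no divisor's leading term divides it; move -½ to the remainder.
  remainder -⅔a + ¼c - ½ ≠ 0; add g_3 = -⅔a + ¼c - ½ to the basis.

The other S-polynomials (S(f_1,g_3), S(f_2,g_3)) all reduce to 0 modulo the current basis, so we have a Gröbner basis.
Inter-reduce: drop elements whose leading term is divisible by another's, tail-reduce, and make monic.

G = {a - ⅜c + ¾, b}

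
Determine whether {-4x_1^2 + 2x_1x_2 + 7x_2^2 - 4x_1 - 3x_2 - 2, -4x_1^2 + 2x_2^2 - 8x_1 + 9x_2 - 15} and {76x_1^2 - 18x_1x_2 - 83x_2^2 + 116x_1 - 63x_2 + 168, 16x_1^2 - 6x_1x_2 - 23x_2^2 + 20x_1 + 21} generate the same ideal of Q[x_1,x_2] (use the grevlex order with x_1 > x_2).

Since reduced Gröbner bases are canonical representatives of ideals under a given ordering, it suffices to compute and compare them.
Buchberger on the first generating set:
f_1 = -4x_1^2 + 2x_1x_2 + 7x_2^2 - 4x_1 - 3x_2 - 2, LT = x_1^2.
f_2 = -4x_1^2 + 2x_2^2 - 8x_1 + 9x_2 - 15, LT = x_1^2.

S(f_1,f_2): lcm = x_1^2. S = -1/2x_1x_2 - 5/4x_2^2 - x_1 + 3x_2 - 13/4.
  leading term x_1x_2: no divisor's leading term divides it; move -1/2x_1x_2 to the remainder.
  leading term x_2^2: no divisor's leading term divides it; move -5/4x_2^2 to the remainder.
  leading term x_1: no divisor's leading term divides it; move -x_1 to the remainder.
  leading term x_2: no divisor's leading term divides it; move 3x_2 to the remainder.
  leading term 1: no divisor's leading term divides it; move -13/4 to the remainder.
  remainder -1/2x_1x_2 - 5/4x_2^2 - x_1 + 3x_2 - 13/4 ≠ 0; add g_3 = -1/2x_1x_2 - 5/4x_2^2 - x_1 + 3x_2 - 13/4 to the basis.

S(f_1,g_3): lcm = x_1^2x_2. S = -3x_1x_2^2 - 7/4x_2^3 - 2x_1^2 + 7x_1x_2 + 3/4x_2^2 - 13/2x_1 + 1/2x_2.
  leading term x_1x_2^2: subtract (6x_2)·g_3 from -3x_1x_2^2 - 7/4x_2^3 - 2x_1^2 + 7x_1x_2 + 3/4x_2^2 - 13/2x_1 + 1/2x_2 → 23/4x_2^3 - 2x_1^2 + 13x_1x_2 - 69/4x_2^2 - 13/2x_1 + 20x_2
  leading term x_2^3: no divisor's leading term divides it; move 23/4x_2^3 to the remainder.
  leading term x_1^2: subtract (1/2)·f_1 from -2x_1^2 + 13x_1x_2 - 69/4x_2^2 - 13/2x_1 + 20x_2 → 12x_1x_2 - 83/4x_2^2 - 9/2x_1 + 43/2x_2 + 1
  leading term x_1x_2: subtract (-24)·g_3 from 12x_1x_2 - 83/4x_2^2 - 9/2x_1 + 43/2x_2 + 1 → -203/4x_2^2 - 57/2x_1 + 187/2x_2 - 77
  leading term x_2^2: no divisor's leading term divides it; move -203/4x_2^2 to the remainder.
  leading term x_1: no divisor's leading term divides it; move -57/2x_1 to the remainder.
  leading term x_2: no divisor's leading term divides it; move 187/2x_2 to the remainder.
  leading term 1: no divisor's leading term divides it; move -77 to the remainder.
  remainder 23/4x_2^3 - 203/4x_2^2 - 57/2x_1 + 187/2x_2 - 77 ≠ 0; add g_4 = 23/4x_2^3 - 203/4x_2^2 - 57/2x_1 + 187/2x_2 - 77 to the basis.

The other S-polynomials (S(f_2,g_3), S(f_1,g_4), S(f_2,g_4), S(g_3,g_4)) all reduce to 0 modulo the current basis, so we have a Gröbner basis.
Inter-reduce: drop elements whose leading term is divisible by another's, tail-reduce, and make monic.
Reduced Gröbner basis: {x_2^3 - 203/23x_2^2 - 114/23x_1 + 374/23x_2 - 308/23, x_1^2 - 1/2x_2^2 + 2x_1 - 9/4x_2 + 15/4, x_1x_2 + 5/2x_2^2 + 2x_1 - 6x_2 + 13/2}.

Buchberger on the second generating set:
h_1 = 76x_1^2 - 18x_1x_2 - 83x_2^2 + 116x_1 - 63x_2 + 168, LT = x_1^2.
h_2 = 16x_1^2 - 6x_1x_2 - 23x_2^2 + 20x_1 + 21, LT = x_1^2.

S(h_1,h_2): lcm = x_1^2. S = 21/152x_1x_2 + 105/304x_2^2 + 21/76x_1 - 63/76x_2 + 273/304.
  leading term x_1x_2: no divisor's leading term divides it; move 21/152x_1x_2 to the remainder.
  leading term x_2^2: no divisor's leading term divides it; move 105/304x_2^2 to the remainder.
  leading term x_1: no divisor's leading term divides it; move 21/76x_1 to the remainder.
  leading term x_2: no divisor's leading term divides it; move -63/76x_2 to the remainder.
  leading term 1: no divisor's leading term divides it; move 273/304 to the remainder.
  remainder 21/152x_1x_2 + 105/304x_2^2 + 21/76x_1 - 63/76x_2 + 273/304 ≠ 0; add k_3 = 21/152x_1x_2 + 105/304x_2^2 + 21/76x_1 - 63/76x_2 + 273/304 to the basis.

S(h_1,k_3): lcm = x_1^2x_2. S = -52/19x_1x_2^2 - 83/76x_2^3 - 2x_1^2 + 143/19x_1x_2 - 63/76x_2^2 - 13/2x_1 + 42/19x_2.
  leading term x_1x_2^2: subtract (-416/21x_2)·k_3 from -52/19x_1x_2^2 - 83/76x_2^3 - 2x_1^2 + 143/19x_1x_2 - 63/76x_2^2 - 13/2x_1 + 42/19x_2 → 23/4x_2^3 - 2x_1^2 + 13x_1x_2 - 69/4x_2^2 - 13/2x_1 + 20x_2
  leading term x_2^3: no divisor's leading term divides it; move 23/4x_2^3 to the remainder.
  leading term x_1^2: subtract (-1/38)·h_1 from -2x_1^2 + 13x_1x_2 - 69/4x_2^2 - 13/2x_1 + 20x_2 → 238/19x_1x_2 - 1477/76x_2^2 - 131/38x_1 + 697/38x_2 + 84/19
  leading term x_1x_2: subtract (272/3)·k_3 from 238/19x_1x_2 - 1477/76x_2^2 - 131/38x_1 + 697/38x_2 + 84/19 → -203/4x_2^2 - 57/2x_1 + 187/2x_2 - 77
  leading term x_2^2: no divisor's leading term divides it; move -203/4x_2^2 to the remainder.
  leading term x_1: no divisor's leading term divides it; move -57/2x_1 to the remainder.
  leading term x_2: no divisor's leading term divides it; move 187/2x_2 to the remainder.
  leading term 1: no divisor's leading term divides it; move -77 to the remainder.
  remainder 23/4x_2^3 - 203/4x_2^2 - 57/2x_1 + 187/2x_2 - 77 ≠ 0; add k_4 = 23/4x_2^3 - 203/4x_2^2 - 57/2x_1 + 187/2x_2 - 77 to the basis.

The other S-polynomials (S(h_2,k_3), S(h_1,k_4), S(h_2,k_4), S(k_3,k_4)) all reduce to 0 modulo the current basis, so we have a Gröbner basis.
Inter-reduce: drop elements whose leading term is divisible by another's, tail-reduce, and make monic.
Reduced Gröbner basis: {x_2^3 - 203/23x_2^2 - 114/23x_1 + 374/23x_2 - 308/23, x_1^2 - 1/2x_2^2 + 2x_1 - 9/4x_2 + 15/4, x_1x_2 + 5/2x_2^2 + 2x_1 - 6x_2 + 13/2}.

The two bases agree; hence the ideals are identical.

Yes, the ideals are equal.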